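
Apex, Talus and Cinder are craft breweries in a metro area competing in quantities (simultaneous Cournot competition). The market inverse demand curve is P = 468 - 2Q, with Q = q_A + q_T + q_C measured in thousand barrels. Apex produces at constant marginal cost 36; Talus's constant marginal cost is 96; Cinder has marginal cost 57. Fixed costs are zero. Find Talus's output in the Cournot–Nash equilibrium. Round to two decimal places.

34.13

Apex's profit: π_A = (468 - 2Q)q_A - (36q_A). Setting ∂π_A/∂q_A = 0: 432 - 4q_A - 2(q_T + q_C) = 0.
Talus's profit: π_T = (468 - 2Q)q_T - (96q_T). Setting ∂π_T/∂q_T = 0: 372 - 4q_T - 2(q_A + q_C) = 0.
Cinder's first-order condition: 411 - 4q_C - 2(q_A + q_T) = 0.
Summing all 3 equations gives 1215 − 8Q = 0, hence Q = 1215/8.
Back-substituting: q_A = (432 − 1215/4)/2 = 513/8, q_T = (372 − 1215/4)/2 = 273/8, q_C = (411 − 1215/4)/2 = 429/8.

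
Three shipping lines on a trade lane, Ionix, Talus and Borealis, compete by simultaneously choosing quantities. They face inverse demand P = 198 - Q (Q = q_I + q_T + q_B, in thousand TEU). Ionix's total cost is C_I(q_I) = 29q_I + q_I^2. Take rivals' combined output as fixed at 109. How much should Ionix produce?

15

With rivals' combined output fixed at 109, Ionix's profit is π_I = (198 - 109 - q_I)q_I - (29q_I + q_I²) = (89 - q_I)q_I - (29q_I + q_I²).
∂π_I/∂q_I = 60 - 4q_I = 0, so q_I = 15.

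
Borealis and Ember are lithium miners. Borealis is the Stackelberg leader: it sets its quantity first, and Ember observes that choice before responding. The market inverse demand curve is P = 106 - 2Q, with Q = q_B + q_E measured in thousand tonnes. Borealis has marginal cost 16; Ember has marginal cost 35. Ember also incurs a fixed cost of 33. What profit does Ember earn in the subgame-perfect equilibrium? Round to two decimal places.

Solve by backward induction. Given q_B, the follower Ember maximises π_E = (106 - 2q_B - 2q_E)q_E - 35q_E.
Follower FOC: 71 - 2q_B - 4q_E = 0, so q_E(q_B) = (71 - 2q_B)/4.
The leader anticipates this reaction. Substituting into P = 106 - 2Q gives P = 141/2 - q_B, so π_B = (141/2 - q_B)q_B - 16q_B.
The leader's first-order condition 109/2 - 2q_B = 0 yields q_B = 109/4.
Then q_E = (71 - 2·(109/4))/4 = 33/8.
Price P = 106 - 2·(251/8) = 173/4.
Ember's profit: (173/4 - 35)·(33/8) - 33 = 33/32.

1.03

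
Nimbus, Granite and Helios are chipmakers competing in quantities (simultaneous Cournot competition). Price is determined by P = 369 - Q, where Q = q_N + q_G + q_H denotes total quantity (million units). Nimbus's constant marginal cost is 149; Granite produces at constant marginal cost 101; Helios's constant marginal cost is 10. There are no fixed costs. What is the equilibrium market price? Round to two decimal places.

157.25

Nimbus's profit: π_N = (369 - Q)q_N - (149q_N). Setting ∂π_N/∂q_N = 0: 220 - 2q_N - (q_G + q_H) = 0.
Granite's first-order condition: 268 - 2q_G - (q_N + q_H) = 0.
Helios's first-order condition: 359 - 2q_H - (q_N + q_G) = 0.
Adding the 3 conditions: 847 − 2Q − 2Q = 0, i.e. Q = 847/4.
Back-substituting: q_N = (220 − 847/4) = 33/4, q_G = (268 − 847/4) = 225/4, q_H = (359 − 847/4) = 589/4.
Total output Q = 847/4, so price P = 369 - 847/4 = 629/4.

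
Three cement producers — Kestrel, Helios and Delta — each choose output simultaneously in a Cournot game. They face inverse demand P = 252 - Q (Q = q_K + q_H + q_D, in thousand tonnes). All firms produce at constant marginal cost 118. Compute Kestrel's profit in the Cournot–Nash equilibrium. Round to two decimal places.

Each firm earns π_i = (252 - Q)q_i - 118q_i.
First-order condition (treating rivals' output as given): 134 - 2q_i - Σ_{j≠i} q_j = 0.
By symmetry each firm produces the same amount; substituting Σ_{j≠i} q_j = 2q_i yields q_i = 134/4 = 67/2.
Price P = 252 - 201/2 = 303/2.
Kestrel's profit: (303/2 - 118)·(67/2) = 1122.2500.

1122.25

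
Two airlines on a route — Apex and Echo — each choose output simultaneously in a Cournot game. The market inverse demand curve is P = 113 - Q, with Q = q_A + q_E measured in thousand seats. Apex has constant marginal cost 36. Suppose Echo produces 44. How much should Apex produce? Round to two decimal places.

16.50

With the rival's output fixed at 44, Apex's profit is π_A = (113 - 44 - q_A)q_A - (36q_A) = (69 - q_A)q_A - (36q_A).
∂π_A/∂q_A = 33 - 2q_A = 0, so q_A = 33/2.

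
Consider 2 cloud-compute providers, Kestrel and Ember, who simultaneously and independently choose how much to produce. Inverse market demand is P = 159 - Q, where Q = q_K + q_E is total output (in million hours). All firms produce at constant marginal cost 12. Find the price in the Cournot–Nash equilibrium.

Each firm earns π_i = (159 - Q)q_i - 12q_i.
Setting ∂π_i/∂q_i = 0 with rivals' quantities fixed: 147 - 2q_i - q_j = 0.
With identical firms every q_j equals q_i, so q_j = q_i and 147 = 3q_i, giving q_i = 49.
Total output Q = 98, so price P = 159 - 98 = 61.

61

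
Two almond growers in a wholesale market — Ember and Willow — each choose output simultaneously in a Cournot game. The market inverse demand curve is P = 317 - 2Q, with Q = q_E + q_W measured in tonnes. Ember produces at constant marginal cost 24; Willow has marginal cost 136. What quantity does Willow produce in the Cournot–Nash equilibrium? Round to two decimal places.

Ember's profit: π_E = (317 - 2Q)q_E - (24q_E). Setting ∂π_E/∂q_E = 0: 293 - 4q_E - 2(q_W) = 0.
Willow's first-order condition: 181 - 4q_W - 2(q_E) = 0.
Best responses: q_E = (293 - 2q_W)/4, q_W = (181 - 2q_E)/4.
Solving the pair: q_E = 135/2, q_W = 23/2.

11.50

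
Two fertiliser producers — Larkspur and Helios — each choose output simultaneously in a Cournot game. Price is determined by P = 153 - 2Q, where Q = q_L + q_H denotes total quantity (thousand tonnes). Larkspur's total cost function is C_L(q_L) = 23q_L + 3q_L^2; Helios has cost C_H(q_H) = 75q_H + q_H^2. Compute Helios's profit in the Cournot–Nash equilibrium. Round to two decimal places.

258.67

Larkspur's profit: π_L = (153 - 2Q)q_L - (23q_L + 3q_L²). Setting ∂π_L/∂q_L = 0: 130 - 10q_L - 2(q_H) = 0.
Helios's profit: π_H = (153 - 2Q)q_H - (75q_H + q_H²). Setting ∂π_H/∂q_H = 0: 78 - 6q_H - 2(q_L) = 0.
Best responses: q_L = (130 - 2q_H)/10, q_H = (78 - 2q_L)/6.
Solving the pair: q_L = 78/7, q_H = 65/7.
Price P = 153 - 2·(143/7) = 785/7.
Helios's profit: (785/7)·(65/7) - 75·(65/7) - (65/7)² = 258.6735.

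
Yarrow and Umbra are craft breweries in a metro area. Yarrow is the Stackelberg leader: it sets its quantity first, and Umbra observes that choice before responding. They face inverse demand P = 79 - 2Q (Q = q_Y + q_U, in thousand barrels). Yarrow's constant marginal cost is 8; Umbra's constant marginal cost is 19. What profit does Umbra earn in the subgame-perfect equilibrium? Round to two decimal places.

The follower Umbra best-responds to any q_Y: π_U = (79 - 2Q)q_U - 19q_U.
∂π_U/∂q_U = 60 - 2q_Y - 4q_U = 0 gives the reaction function q_U = (60 - 2q_Y)/4.
The leader anticipates this reaction. Substituting into P = 79 - 2Q gives P = 49 - q_Y, so π_Y = (49 - q_Y)q_Y - 8q_Y.
The leader's first-order condition 41 - 2q_Y = 0 yields q_Y = 41/2.
Then q_U = (60 - 2·(41/2))/4 = 19/4.
Price P = 79 - 2·(101/4) = 57/2.
Umbra's profit: (57/2 - 19)·(19/4) = 361/8.

45.13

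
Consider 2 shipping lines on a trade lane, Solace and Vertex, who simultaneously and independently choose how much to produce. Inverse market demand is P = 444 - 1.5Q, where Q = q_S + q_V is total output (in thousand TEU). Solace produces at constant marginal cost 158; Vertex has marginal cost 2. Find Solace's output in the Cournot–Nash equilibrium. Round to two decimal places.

Solace's profit: π_S = (444 - 1.5Q)q_S - (158q_S). Setting ∂π_S/∂q_S = 0: 286 - 3q_S - (3/2)(q_V) = 0.
Vertex's profit: π_V = (444 - 1.5Q)q_V - (2q_V). Setting ∂π_V/∂q_V = 0: 442 - 3q_V - (3/2)(q_S) = 0.
Rearranging gives the reaction functions q_S = (286 - (3/2)q_V)/3 and q_V = (442 - (3/2)q_S)/3.
Substituting one into the other gives q_S = 260/9 and q_V = 1196/9.

28.89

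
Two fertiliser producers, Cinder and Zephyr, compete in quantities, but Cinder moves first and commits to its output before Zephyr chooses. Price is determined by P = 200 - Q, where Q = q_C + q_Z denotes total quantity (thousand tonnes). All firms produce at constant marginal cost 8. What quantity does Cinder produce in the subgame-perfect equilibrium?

96

The follower Zephyr best-responds to any q_C: π_Z = (200 - Q)q_Z - 8q_Z.
Follower FOC: 192 - q_C - 2q_Z = 0, so q_Z(q_C) = (192 - q_C)/2.
The leader anticipates this reaction. Substituting into P = 200 - Q gives P = 104 - (1/2)q_C, so π_C = (104 - (1/2)q_C)q_C - 8q_C.
Leader FOC: 96 - q_C = 0, so q_C = 96.
Then q_Z = (192 - 96)/2 = 48.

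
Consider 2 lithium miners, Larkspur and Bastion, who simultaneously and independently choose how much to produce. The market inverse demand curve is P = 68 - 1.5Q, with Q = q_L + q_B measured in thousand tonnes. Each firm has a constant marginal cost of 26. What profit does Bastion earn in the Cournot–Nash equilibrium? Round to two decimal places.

A representative firm's profit is π_i = q_i(68 - 1.5Q) - 26q_i.
Setting ∂π_i/∂q_i = 0 with rivals' quantities fixed: 42 - 3q_i - (3/2)q_j = 0.
With identical firms every q_j equals q_i, so q_j = q_i and 42 = (9/2)q_i, giving q_i = 28/3.
Price P = 68 - (3/2)·(56/3) = 40.
Bastion's profit: (40 - 26)·(28/3) = 392/3.

130.67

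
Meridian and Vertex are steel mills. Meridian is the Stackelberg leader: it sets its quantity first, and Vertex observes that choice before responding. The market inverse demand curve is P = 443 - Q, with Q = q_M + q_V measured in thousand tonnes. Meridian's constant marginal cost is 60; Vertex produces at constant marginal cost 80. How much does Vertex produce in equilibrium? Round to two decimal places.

80.75

Solve by backward induction. Given q_M, the follower Vertex maximises π_V = (443 - q_M - q_V)q_V - 80q_V.
∂π_V/∂q_V = 363 - q_M - 2q_V = 0 gives the reaction function q_V = (363 - q_M)/2.
The leader anticipates this reaction. Substituting into P = 443 - Q gives P = 523/2 - (1/2)q_M, so π_M = (523/2 - (1/2)q_M)q_M - 60q_M.
Leader FOC: 403/2 - q_M = 0, so q_M = 403/2.
Then q_V = (363 - 403/2)/2 = 323/4.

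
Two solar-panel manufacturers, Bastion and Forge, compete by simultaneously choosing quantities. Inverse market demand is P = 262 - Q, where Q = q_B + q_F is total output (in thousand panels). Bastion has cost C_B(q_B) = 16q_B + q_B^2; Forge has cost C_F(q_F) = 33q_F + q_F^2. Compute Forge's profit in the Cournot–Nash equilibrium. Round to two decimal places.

3990.22

Bastion's profit: π_B = (262 - Q)q_B - (16q_B + q_B²). Setting ∂π_B/∂q_B = 0: 246 - 4q_B - (q_F) = 0.
Forge's profit: π_F = (262 - Q)q_F - (33q_F + q_F²). Setting ∂π_F/∂q_F = 0: 229 - 4q_F - (q_B) = 0.
So q_B = (246 - q_F)/4 and q_F = (229 - q_B)/4.
Substituting one into the other gives q_B = 151/3 and q_F = 134/3.
Price P = 262 - 95 = 167.
Forge's profit: 167·(134/3) - 33·(134/3) - (134/3)² = 3990.2222.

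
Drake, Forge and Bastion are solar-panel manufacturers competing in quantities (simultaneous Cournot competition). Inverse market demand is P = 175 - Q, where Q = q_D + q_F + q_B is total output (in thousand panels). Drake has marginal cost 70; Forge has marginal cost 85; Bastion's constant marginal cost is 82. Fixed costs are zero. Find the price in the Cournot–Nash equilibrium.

103

Drake's profit: π_D = (175 - Q)q_D - (70q_D). Setting ∂π_D/∂q_D = 0: 105 - 2q_D - (q_F + q_B) = 0.
Forge's profit: π_F = (175 - Q)q_F - (85q_F). Setting ∂π_F/∂q_F = 0: 90 - 2q_F - (q_D + q_B) = 0.
Bastion's first-order condition: 93 - 2q_B - (q_D + q_F) = 0.
Summing all 3 equations gives 288 − 4Q = 0, hence Q = 72.
Back-substituting: q_D = (105 − 72) = 33, q_F = (90 − 72) = 18, q_B = (93 − 72) = 21.
Total output Q = 72, so price P = 175 - 72 = 103.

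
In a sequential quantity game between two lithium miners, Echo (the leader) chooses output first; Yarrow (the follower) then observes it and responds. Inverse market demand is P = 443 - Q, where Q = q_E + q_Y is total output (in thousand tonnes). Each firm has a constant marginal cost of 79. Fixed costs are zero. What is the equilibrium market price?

170

Solve by backward induction. Given q_E, the follower Yarrow maximises π_Y = (443 - q_E - q_Y)q_Y - 79q_Y.
Follower FOC: 364 - q_E - 2q_Y = 0, so q_Y(q_E) = (364 - q_E)/2.
The leader anticipates this reaction. Substituting into P = 443 - Q gives P = 261 - (1/2)q_E, so π_E = (261 - (1/2)q_E)q_E - 79q_E.
The leader's first-order condition 182 - q_E = 0 yields q_E = 182.
Then q_Y = (364 - 182)/2 = 91.
Total output Q = 273, so price P = 443 - 273 = 170.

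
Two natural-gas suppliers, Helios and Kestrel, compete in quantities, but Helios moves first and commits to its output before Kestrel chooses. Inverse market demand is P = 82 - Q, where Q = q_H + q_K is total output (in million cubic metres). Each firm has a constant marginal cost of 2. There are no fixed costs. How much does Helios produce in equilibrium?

40

Solve by backward induction. Given q_H, the follower Kestrel maximises π_K = (82 - q_H - q_K)q_K - 2q_K.
Setting the follower's marginal profit to zero, 80 - q_H - 2q_K = 0, i.e. q_K = (80 - q_H)/2.
Helios substitutes q_K(q_H) into its own profit: π_H = q_H(82 - q_H - (80 - q_H)/2) - 2q_H = (42 - (1/2)q_H)q_H - 2q_H.
The leader's first-order condition 40 - q_H = 0 yields q_H = 40.
Then q_K = (80 - 40)/2 = 20.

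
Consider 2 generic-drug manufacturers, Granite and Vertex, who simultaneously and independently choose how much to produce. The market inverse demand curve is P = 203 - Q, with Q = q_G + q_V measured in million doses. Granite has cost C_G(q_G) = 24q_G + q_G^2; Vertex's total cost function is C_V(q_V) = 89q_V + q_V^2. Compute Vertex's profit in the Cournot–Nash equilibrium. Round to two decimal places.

682.04

Granite's profit: π_G = (203 - Q)q_G - (24q_G + q_G²). Setting ∂π_G/∂q_G = 0: 179 - 4q_G - (q_V) = 0.
Vertex's first-order condition: 114 - 4q_V - (q_G) = 0.
So q_G = (179 - q_V)/4 and q_V = (114 - q_G)/4.
Substituting one into the other gives q_G = 602/15 and q_V = 277/15.
Price P = 203 - 293/5 = 722/5.
Vertex's profit: (722/5)·(277/15) - 89·(277/15) - (277/15)² = 682.0356.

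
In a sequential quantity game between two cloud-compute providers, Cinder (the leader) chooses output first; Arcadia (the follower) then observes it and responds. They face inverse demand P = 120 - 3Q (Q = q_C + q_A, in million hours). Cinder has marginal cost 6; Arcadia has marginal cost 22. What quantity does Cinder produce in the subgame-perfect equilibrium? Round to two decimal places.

Solve by backward induction. Given q_C, the follower Arcadia maximises π_A = (120 - 3q_C - 3q_A)q_A - 22q_A.
∂π_A/∂q_A = 98 - 3q_C - 6q_A = 0 gives the reaction function q_A = (98 - 3q_C)/6.
Cinder substitutes q_A(q_C) into its own profit: π_C = q_C(120 - 3q_C - (98 - 3q_C)/2) - 6q_C = (71 - (3/2)q_C)q_C - 6q_C.
Maximising: ∂π_C/∂q_C = 65 - 3q_C = 0, giving q_C = 65/3.
Then q_A = (98 - 3·(65/3))/6 = 11/2.

21.67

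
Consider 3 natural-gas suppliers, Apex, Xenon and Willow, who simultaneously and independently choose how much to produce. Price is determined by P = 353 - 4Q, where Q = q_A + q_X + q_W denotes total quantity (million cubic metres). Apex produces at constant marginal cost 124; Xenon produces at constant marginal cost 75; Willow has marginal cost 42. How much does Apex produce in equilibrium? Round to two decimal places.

Apex's profit: π_A = (353 - 4Q)q_A - (124q_A). Setting ∂π_A/∂q_A = 0: 229 - 8q_A - 4(q_X + q_W) = 0.
Xenon's first-order condition: 278 - 8q_X - 4(q_A + q_W) = 0.
Willow's first-order condition: 311 - 8q_W - 4(q_A + q_X) = 0.
Adding the 3 conditions: 818 − 8Q − 8Q = 0, i.e. Q = 409/8.
Back-substituting: q_A = (229 − 409/2)/4 = 49/8, q_X = (278 − 409/2)/4 = 147/8, q_W = (311 − 409/2)/4 = 213/8.

6.13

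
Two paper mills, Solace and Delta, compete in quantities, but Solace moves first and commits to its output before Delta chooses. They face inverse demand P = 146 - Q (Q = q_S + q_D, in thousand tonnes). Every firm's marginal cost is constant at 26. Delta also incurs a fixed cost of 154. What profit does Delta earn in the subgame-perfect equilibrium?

Solve by backward induction. Given q_S, the follower Delta maximises π_D = (146 - q_S - q_D)q_D - 26q_D.
∂π_D/∂q_D = 120 - q_S - 2q_D = 0 gives the reaction function q_D = (120 - q_S)/2.
The leader anticipates this reaction. Substituting into P = 146 - Q gives P = 86 - (1/2)q_S, so π_S = (86 - (1/2)q_S)q_S - 26q_S.
Leader FOC: 60 - q_S = 0, so q_S = 60.
Then q_D = (120 - 60)/2 = 30.
Price P = 146 - 90 = 56.
Delta's profit: (56 - 26)·30 - 154 = 746.

746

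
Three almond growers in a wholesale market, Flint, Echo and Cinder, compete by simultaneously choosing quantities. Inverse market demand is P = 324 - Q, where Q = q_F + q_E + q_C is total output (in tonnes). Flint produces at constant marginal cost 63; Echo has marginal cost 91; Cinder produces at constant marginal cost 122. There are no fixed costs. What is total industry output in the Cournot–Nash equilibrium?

174

Flint's profit: π_F = (324 - Q)q_F - (63q_F). Setting ∂π_F/∂q_F = 0: 261 - 2q_F - (q_E + q_C) = 0.
Echo's first-order condition: 233 - 2q_E - (q_F + q_C) = 0.
Cinder's profit: π_C = (324 - Q)q_C - (122q_C). Setting ∂π_C/∂q_C = 0: 202 - 2q_C - (q_F + q_E) = 0.
Summing all 3 equations gives 696 − 4Q = 0, hence Q = 174.
Back-substituting: q_F = (261 − 174) = 87, q_E = (233 − 174) = 59, q_C = (202 − 174) = 28.
Total output Q = 87 + 59 + 28 = 174.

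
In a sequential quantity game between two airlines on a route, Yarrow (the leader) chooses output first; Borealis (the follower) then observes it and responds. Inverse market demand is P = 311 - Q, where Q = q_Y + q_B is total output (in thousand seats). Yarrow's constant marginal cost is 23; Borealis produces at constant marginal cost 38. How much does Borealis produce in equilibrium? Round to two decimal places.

The follower Borealis best-responds to any q_Y: π_B = (311 - Q)q_B - 38q_B.
Setting the follower's marginal profit to zero, 273 - q_Y - 2q_B = 0, i.e. q_B = (273 - q_Y)/2.
The leader anticipates this reaction. Substituting into P = 311 - Q gives P = 349/2 - (1/2)q_Y, so π_Y = (349/2 - (1/2)q_Y)q_Y - 23q_Y.
The leader's first-order condition 303/2 - q_Y = 0 yields q_Y = 303/2.
Then q_B = (273 - 303/2)/2 = 243/4.

60.75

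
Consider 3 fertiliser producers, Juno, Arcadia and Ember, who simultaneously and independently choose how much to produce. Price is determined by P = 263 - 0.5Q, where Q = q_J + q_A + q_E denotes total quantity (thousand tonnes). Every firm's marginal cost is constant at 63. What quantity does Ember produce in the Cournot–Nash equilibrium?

100

Each firm earns π_i = (263 - 0.5Q)q_i - 63q_i.
First-order condition (treating rivals' output as given): 200 - q_i - (1/2)·Σ_{j≠i} q_j = 0.
With identical firms every q_j equals q_i, so Σ_{j≠i} q_j = 2q_i and 200 = 2q_i, giving q_i = 100.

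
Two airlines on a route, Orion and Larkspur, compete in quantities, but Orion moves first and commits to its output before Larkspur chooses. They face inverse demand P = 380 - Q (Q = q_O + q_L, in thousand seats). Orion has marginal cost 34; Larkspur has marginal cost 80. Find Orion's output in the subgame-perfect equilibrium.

The follower Larkspur best-responds to any q_O: π_L = (380 - Q)q_L - 80q_L.
∂π_L/∂q_L = 300 - q_O - 2q_L = 0 gives the reaction function q_L = (300 - q_O)/2.
Orion substitutes q_L(q_O) into its own profit: π_O = q_O(380 - q_O - (300 - q_O)/2) - 34q_O = (230 - (1/2)q_O)q_O - 34q_O.
Maximising: ∂π_O/∂q_O = 196 - q_O = 0, giving q_O = 196.
Then q_L = (300 - 196)/2 = 52.

196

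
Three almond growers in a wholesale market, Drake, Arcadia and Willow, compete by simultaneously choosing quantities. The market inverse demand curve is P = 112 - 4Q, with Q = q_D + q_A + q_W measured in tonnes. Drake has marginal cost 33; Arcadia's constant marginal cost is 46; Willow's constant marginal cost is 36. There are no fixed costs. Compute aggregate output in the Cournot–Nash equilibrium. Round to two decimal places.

Drake's profit: π_D = (112 - 4Q)q_D - (33q_D). Setting ∂π_D/∂q_D = 0: 79 - 8q_D - 4(q_A + q_W) = 0.
Arcadia's profit: π_A = (112 - 4Q)q_A - (46q_A). Setting ∂π_A/∂q_A = 0: 66 - 8q_A - 4(q_D + q_W) = 0.
Willow's first-order condition: 76 - 8q_W - 4(q_D + q_A) = 0.
Adding the 3 conditions: 221 − 8Q − 8Q = 0, i.e. Q = 221/16.
Back-substituting: q_D = (79 − 221/4)/4 = 95/16, q_A = (66 − 221/4)/4 = 43/16, q_W = (76 − 221/4)/4 = 83/16.
Total output Q = 95/16 + 43/16 + 83/16 = 221/16.

13.81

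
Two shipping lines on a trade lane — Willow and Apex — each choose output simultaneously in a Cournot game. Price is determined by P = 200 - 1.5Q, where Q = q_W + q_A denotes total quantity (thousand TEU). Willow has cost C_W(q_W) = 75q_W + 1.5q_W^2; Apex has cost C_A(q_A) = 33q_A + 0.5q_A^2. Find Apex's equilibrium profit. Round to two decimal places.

Willow's profit: π_W = (200 - 1.5Q)q_W - (75q_W + (3/2)q_W²). Setting ∂π_W/∂q_W = 0: 125 - 6q_W - (3/2)(q_A) = 0.
Apex's first-order condition: 167 - 4q_A - (3/2)(q_W) = 0.
Best responses: q_W = (125 - (3/2)q_A)/6, q_A = (167 - (3/2)q_W)/4.
Solving the pair: q_W = 998/87, q_A = 1086/29.
Price P = 200 - (3/2)·48.9195 = 126.6207.
Apex's profit: 126.6207·(1086/29) - 33·(1086/29) - (1/2)(1086/29)² = 2804.7467.

2804.75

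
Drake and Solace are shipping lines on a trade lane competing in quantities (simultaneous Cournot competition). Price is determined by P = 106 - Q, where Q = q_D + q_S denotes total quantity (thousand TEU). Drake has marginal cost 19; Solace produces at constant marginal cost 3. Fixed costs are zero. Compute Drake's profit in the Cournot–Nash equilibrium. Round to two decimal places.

560.11

Drake's profit: π_D = (106 - Q)q_D - (19q_D). Setting ∂π_D/∂q_D = 0: 87 - 2q_D - (q_S) = 0.
Solace's first-order condition: 103 - 2q_S - (q_D) = 0.
So q_D = (87 - q_S)/2 and q_S = (103 - q_D)/2.
Substituting one into the other gives q_D = 71/3 and q_S = 119/3.
Price P = 106 - 190/3 = 128/3.
Drake's profit: (128/3 - 19)·(71/3) = 560.1111.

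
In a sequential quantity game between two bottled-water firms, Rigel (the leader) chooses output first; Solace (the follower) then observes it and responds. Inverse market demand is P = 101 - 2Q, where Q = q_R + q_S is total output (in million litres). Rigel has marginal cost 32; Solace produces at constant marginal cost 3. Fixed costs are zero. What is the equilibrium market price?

42

The follower Solace best-responds to any q_R: π_S = (101 - 2Q)q_S - 3q_S.
Setting the follower's marginal profit to zero, 98 - 2q_R - 4q_S = 0, i.e. q_S = (98 - 2q_R)/4.
Rigel substitutes q_S(q_R) into its own profit: π_R = q_R(101 - 2q_R - (98 - 2q_R)/2) - 32q_R = (52 - q_R)q_R - 32q_R.
Maximising: ∂π_R/∂q_R = 20 - 2q_R = 0, giving q_R = 10.
Then q_S = (98 - 2·10)/4 = 39/2.
Total output Q = 59/2, so price P = 101 - 2·(59/2) = 42.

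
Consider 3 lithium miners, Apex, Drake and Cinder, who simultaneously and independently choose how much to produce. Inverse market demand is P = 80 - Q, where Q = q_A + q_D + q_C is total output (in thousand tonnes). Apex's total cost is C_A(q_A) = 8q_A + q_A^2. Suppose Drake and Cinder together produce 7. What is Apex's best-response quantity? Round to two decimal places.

16.25

With rivals' combined output fixed at 7, Apex's profit is π_A = (80 - 7 - q_A)q_A - (8q_A + q_A²) = (73 - q_A)q_A - (8q_A + q_A²).
∂π_A/∂q_A = 65 - 4q_A = 0, so q_A = 65/4.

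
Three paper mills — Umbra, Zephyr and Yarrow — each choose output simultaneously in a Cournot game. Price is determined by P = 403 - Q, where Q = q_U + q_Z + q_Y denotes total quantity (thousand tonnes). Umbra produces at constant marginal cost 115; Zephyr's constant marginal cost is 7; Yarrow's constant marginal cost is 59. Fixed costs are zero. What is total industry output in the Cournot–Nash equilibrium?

Umbra's profit: π_U = (403 - Q)q_U - (115q_U). Setting ∂π_U/∂q_U = 0: 288 - 2q_U - (q_Z + q_Y) = 0.
Zephyr's profit: π_Z = (403 - Q)q_Z - (7q_Z). Setting ∂π_Z/∂q_Z = 0: 396 - 2q_Z - (q_U + q_Y) = 0.
Yarrow's first-order condition: 344 - 2q_Y - (q_U + q_Z) = 0.
Adding the 3 first-order conditions: 1028 − 4Q = 0, so Q = 257.
Back-substituting: q_U = (288 − 257) = 31, q_Z = (396 − 257) = 139, q_Y = (344 − 257) = 87.
Total output Q = 31 + 139 + 87 = 257.

257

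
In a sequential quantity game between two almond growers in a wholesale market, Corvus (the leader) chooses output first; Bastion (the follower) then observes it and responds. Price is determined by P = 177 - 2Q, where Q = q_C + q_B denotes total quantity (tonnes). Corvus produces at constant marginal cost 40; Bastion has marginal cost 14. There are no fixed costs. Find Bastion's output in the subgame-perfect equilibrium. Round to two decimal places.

The follower Bastion best-responds to any q_C: π_B = (177 - 2Q)q_B - 14q_B.
∂π_B/∂q_B = 163 - 2q_C - 4q_B = 0 gives the reaction function q_B = (163 - 2q_C)/4.
The leader anticipates this reaction. Substituting into P = 177 - 2Q gives P = 191/2 - q_C, so π_C = (191/2 - q_C)q_C - 40q_C.
Leader FOC: 111/2 - 2q_C = 0, so q_C = 111/4.
Then q_B = (163 - 2·(111/4))/4 = 215/8.

26.88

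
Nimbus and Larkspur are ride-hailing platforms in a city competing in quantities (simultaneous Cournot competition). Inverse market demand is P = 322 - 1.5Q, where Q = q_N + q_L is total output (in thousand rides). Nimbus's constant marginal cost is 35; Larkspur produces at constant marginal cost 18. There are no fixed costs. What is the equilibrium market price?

125

Nimbus's profit: π_N = (322 - 1.5Q)q_N - (35q_N). Setting ∂π_N/∂q_N = 0: 287 - 3q_N - (3/2)(q_L) = 0.
Larkspur's profit: π_L = (322 - 1.5Q)q_L - (18q_L). Setting ∂π_L/∂q_L = 0: 304 - 3q_L - (3/2)(q_N) = 0.
So q_N = (287 - (3/2)q_L)/3 and q_L = (304 - (3/2)q_N)/3.
Substituting one into the other gives q_N = 60 and q_L = 214/3.
Total output Q = 394/3, so price P = 322 - (3/2)·(394/3) = 125.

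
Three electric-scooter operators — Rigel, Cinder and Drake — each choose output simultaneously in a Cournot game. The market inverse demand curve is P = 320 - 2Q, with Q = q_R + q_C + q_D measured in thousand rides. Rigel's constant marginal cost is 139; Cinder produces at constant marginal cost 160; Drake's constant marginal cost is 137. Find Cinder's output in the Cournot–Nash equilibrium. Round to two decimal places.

14.50

Rigel's profit: π_R = (320 - 2Q)q_R - (139q_R). Setting ∂π_R/∂q_R = 0: 181 - 4q_R - 2(q_C + q_D) = 0.
Cinder's first-order condition: 160 - 4q_C - 2(q_R + q_D) = 0.
Drake's profit: π_D = (320 - 2Q)q_D - (137q_D). Setting ∂π_D/∂q_D = 0: 183 - 4q_D - 2(q_R + q_C) = 0.
Adding the 3 conditions: 524 − 4Q − 4Q = 0, i.e. Q = 131/2.
Back-substituting: q_R = (181 − 131)/2 = 25, q_C = (160 − 131)/2 = 29/2, q_D = (183 − 131)/2 = 26.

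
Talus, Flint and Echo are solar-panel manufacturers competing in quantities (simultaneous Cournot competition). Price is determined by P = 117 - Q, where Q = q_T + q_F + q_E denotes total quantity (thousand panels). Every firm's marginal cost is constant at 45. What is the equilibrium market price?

A representative firm's profit is π_i = q_i(117 - Q) - 45q_i.
Setting ∂π_i/∂q_i = 0 with rivals' quantities fixed: 72 - 2q_i - Σ_{j≠i} q_j = 0.
With identical firms every q_j equals q_i, so Σ_{j≠i} q_j = 2q_i and 72 = 4q_i, giving q_i = 18.
Total output Q = 54, so price P = 117 - 54 = 63.

63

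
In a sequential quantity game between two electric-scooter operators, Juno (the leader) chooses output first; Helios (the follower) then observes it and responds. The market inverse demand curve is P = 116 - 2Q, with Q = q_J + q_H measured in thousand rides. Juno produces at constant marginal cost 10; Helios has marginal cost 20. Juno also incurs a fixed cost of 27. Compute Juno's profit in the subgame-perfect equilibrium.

The follower Helios best-responds to any q_J: π_H = (116 - 2Q)q_H - 20q_H.
∂π_H/∂q_H = 96 - 2q_J - 4q_H = 0 gives the reaction function q_H = (96 - 2q_J)/4.
The leader anticipates this reaction. Substituting into P = 116 - 2Q gives P = 68 - q_J, so π_J = (68 - q_J)q_J - 10q_J.
The leader's first-order condition 58 - 2q_J = 0 yields q_J = 29.
Then q_H = (96 - 2·29)/4 = 19/2.
Price P = 116 - 2·(77/2) = 39.
Juno's profit: (39 - 10)·29 - 27 = 814.

814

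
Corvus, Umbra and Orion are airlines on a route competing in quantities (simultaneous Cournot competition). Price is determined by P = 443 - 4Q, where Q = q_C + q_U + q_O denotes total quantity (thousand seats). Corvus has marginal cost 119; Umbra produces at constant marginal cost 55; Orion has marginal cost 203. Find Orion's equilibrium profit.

1

Corvus's profit: π_C = (443 - 4Q)q_C - (119q_C). Setting ∂π_C/∂q_C = 0: 324 - 8q_C - 4(q_U + q_O) = 0.
Umbra's profit: π_U = (443 - 4Q)q_U - (55q_U). Setting ∂π_U/∂q_U = 0: 388 - 8q_U - 4(q_C + q_O) = 0.
Orion's first-order condition: 240 - 8q_O - 4(q_C + q_U) = 0.
Adding the 3 first-order conditions: 952 − 16Q = 0, so Q = 119/2.
Back-substituting: q_C = (324 − 238)/4 = 43/2, q_U = (388 − 238)/4 = 75/2, q_O = (240 − 238)/4 = 1/2.
Price P = 443 - 4·(119/2) = 205.
Orion's profit: (205 - 203)·(1/2) = 1.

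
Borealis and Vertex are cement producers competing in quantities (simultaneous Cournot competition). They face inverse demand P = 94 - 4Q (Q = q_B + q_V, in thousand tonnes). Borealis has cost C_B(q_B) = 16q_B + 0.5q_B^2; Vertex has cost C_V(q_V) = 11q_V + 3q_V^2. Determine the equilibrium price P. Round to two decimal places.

Borealis's profit: π_B = (94 - 4Q)q_B - (16q_B + (1/2)q_B²). Setting ∂π_B/∂q_B = 0: 78 - 9q_B - 4(q_V) = 0.
Vertex's profit: π_V = (94 - 4Q)q_V - (11q_V + 3q_V²). Setting ∂π_V/∂q_V = 0: 83 - 14q_V - 4(q_B) = 0.
Best responses: q_B = (78 - 4q_V)/9, q_V = (83 - 4q_B)/14.
Substituting one into the other gives q_B = 76/11 and q_V = 87/22.
Total output Q = 239/22, so price P = 94 - 4·(239/22) = 556/11.

50.55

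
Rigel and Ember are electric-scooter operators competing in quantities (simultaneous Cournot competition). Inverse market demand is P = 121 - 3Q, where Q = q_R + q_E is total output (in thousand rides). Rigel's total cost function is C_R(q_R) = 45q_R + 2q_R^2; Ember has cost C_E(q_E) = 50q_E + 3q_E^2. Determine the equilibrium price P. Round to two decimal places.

89.08

Rigel's profit: π_R = (121 - 3Q)q_R - (45q_R + 2q_R²). Setting ∂π_R/∂q_R = 0: 76 - 10q_R - 3(q_E) = 0.
Ember's first-order condition: 71 - 12q_E - 3(q_R) = 0.
Rearranging gives the reaction functions q_R = (76 - 3q_E)/10 and q_E = (71 - 3q_R)/12.
Solving the pair: q_R = 233/37, q_E = 482/111.
Total output Q = 1181/111, so price P = 121 - 3·(1181/111) = 89.0811.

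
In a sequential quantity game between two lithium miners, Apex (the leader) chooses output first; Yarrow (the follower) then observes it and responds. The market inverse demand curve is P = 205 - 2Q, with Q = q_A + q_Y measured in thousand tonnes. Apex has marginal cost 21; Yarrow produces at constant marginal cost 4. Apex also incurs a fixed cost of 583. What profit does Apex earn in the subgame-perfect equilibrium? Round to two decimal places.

1160.06

The follower Yarrow best-responds to any q_A: π_Y = (205 - 2Q)q_Y - 4q_Y.
Setting the follower's marginal profit to zero, 201 - 2q_A - 4q_Y = 0, i.e. q_Y = (201 - 2q_A)/4.
Apex substitutes q_Y(q_A) into its own profit: π_A = q_A(205 - 2q_A - (201 - 2q_A)/2) - 21q_A = (209/2 - q_A)q_A - 21q_A.
Maximising: ∂π_A/∂q_A = 167/2 - 2q_A = 0, giving q_A = 167/4.
Then q_Y = (201 - 2·(167/4))/4 = 235/8.
Price P = 205 - 2·(569/8) = 251/4.
Apex's profit: (251/4 - 21)·(167/4) - 583 = 1160.0625.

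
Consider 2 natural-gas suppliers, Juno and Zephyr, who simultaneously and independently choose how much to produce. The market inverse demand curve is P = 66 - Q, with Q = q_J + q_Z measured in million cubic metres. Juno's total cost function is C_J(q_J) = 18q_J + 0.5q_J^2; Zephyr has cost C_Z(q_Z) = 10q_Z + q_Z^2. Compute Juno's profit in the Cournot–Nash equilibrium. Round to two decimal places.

229.29

Juno's profit: π_J = (66 - Q)q_J - (18q_J + (1/2)q_J²). Setting ∂π_J/∂q_J = 0: 48 - 3q_J - (q_Z) = 0.
Zephyr's profit: π_Z = (66 - Q)q_Z - (10q_Z + q_Z²). Setting ∂π_Z/∂q_Z = 0: 56 - 4q_Z - (q_J) = 0.
So q_J = (48 - q_Z)/3 and q_Z = (56 - q_J)/4.
Substituting one into the other gives q_J = 136/11 and q_Z = 120/11.
Price P = 66 - 256/11 = 470/11.
Juno's profit: (470/11)·(136/11) - 18·(136/11) - (1/2)(136/11)² = 229.2893.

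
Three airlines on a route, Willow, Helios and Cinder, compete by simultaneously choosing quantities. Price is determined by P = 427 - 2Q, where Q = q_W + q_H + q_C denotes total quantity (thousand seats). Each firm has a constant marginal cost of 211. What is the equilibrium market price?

265

Each firm earns π_i = (427 - 2Q)q_i - 211q_i.
First-order condition (treating rivals' output as given): 216 - 4q_i - 2·Σ_{j≠i} q_j = 0.
With identical firms every q_j equals q_i, so Σ_{j≠i} q_j = 2q_i and 216 = 8q_i, giving q_i = 27.
Total output Q = 81, so price P = 427 - 2·81 = 265.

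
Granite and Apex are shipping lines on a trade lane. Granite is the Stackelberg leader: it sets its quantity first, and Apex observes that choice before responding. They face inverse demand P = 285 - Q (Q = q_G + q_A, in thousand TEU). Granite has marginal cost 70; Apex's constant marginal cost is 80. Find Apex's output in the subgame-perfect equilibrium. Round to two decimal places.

46.25

The follower Apex best-responds to any q_G: π_A = (285 - Q)q_A - 80q_A.
∂π_A/∂q_A = 205 - q_G - 2q_A = 0 gives the reaction function q_A = (205 - q_G)/2.
Granite substitutes q_A(q_G) into its own profit: π_G = q_G(285 - q_G - (205 - q_G)/2) - 70q_G = (365/2 - (1/2)q_G)q_G - 70q_G.
The leader's first-order condition 225/2 - q_G = 0 yields q_G = 225/2.
Then q_A = (205 - 225/2)/2 = 185/4.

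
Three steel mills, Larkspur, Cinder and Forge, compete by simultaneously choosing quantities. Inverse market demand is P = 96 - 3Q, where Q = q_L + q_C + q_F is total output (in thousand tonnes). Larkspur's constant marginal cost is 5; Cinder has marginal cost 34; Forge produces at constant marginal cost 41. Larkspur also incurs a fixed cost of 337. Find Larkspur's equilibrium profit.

170

Larkspur's profit: π_L = (96 - 3Q)q_L - (5q_L). Setting ∂π_L/∂q_L = 0: 91 - 6q_L - 3(q_C + q_F) = 0.
Cinder's profit: π_C = (96 - 3Q)q_C - (34q_C). Setting ∂π_C/∂q_C = 0: 62 - 6q_C - 3(q_L + q_F) = 0.
Forge's profit: π_F = (96 - 3Q)q_F - (41q_F). Setting ∂π_F/∂q_F = 0: 55 - 6q_F - 3(q_L + q_C) = 0.
Adding the 3 first-order conditions: 208 − 12Q = 0, so Q = 52/3.
Back-substituting: q_L = (91 − 52)/3 = 13, q_C = (62 − 52)/3 = 10/3, q_F = (55 − 52)/3 = 1.
Price P = 96 - 3·(52/3) = 44.
Larkspur's profit: (44 - 5)·13 - 337 = 170.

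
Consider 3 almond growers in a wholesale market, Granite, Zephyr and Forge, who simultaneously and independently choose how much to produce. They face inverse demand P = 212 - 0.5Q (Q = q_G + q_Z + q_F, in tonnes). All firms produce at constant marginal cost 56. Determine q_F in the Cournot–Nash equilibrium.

A representative firm's profit is π_i = q_i(212 - 0.5Q) - 56q_i.
Setting ∂π_i/∂q_i = 0 with rivals' quantities fixed: 156 - q_i - (1/2)·Σ_{j≠i} q_j = 0.
By symmetry each firm produces the same amount; substituting Σ_{j≠i} q_j = 2q_i yields q_i = 156/2 = 78.

78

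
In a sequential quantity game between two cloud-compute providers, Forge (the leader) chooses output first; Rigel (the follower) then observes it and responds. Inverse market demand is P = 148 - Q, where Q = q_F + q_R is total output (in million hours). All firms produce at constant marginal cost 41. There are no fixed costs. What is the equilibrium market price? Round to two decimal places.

The follower Rigel best-responds to any q_F: π_R = (148 - Q)q_R - 41q_R.
∂π_R/∂q_R = 107 - q_F - 2q_R = 0 gives the reaction function q_R = (107 - q_F)/2.
The leader anticipates this reaction. Substituting into P = 148 - Q gives P = 189/2 - (1/2)q_F, so π_F = (189/2 - (1/2)q_F)q_F - 41q_F.
Leader FOC: 107/2 - q_F = 0, so q_F = 107/2.
Then q_R = (107 - 107/2)/2 = 107/4.
Total output Q = 321/4, so price P = 148 - 321/4 = 271/4.

67.75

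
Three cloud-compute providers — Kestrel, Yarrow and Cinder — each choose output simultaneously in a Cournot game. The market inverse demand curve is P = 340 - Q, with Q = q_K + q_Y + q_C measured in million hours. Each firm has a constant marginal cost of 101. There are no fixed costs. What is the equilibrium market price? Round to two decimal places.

Each firm earns π_i = (340 - Q)q_i - 101q_i.
Setting ∂π_i/∂q_i = 0 with rivals' quantities fixed: 239 - 2q_i - Σ_{j≠i} q_j = 0.
With identical firms every q_j equals q_i, so Σ_{j≠i} q_j = 2q_i and 239 = 4q_i, giving q_i = 239/4.
Total output Q = 717/4, so price P = 340 - 717/4 = 643/4.

160.75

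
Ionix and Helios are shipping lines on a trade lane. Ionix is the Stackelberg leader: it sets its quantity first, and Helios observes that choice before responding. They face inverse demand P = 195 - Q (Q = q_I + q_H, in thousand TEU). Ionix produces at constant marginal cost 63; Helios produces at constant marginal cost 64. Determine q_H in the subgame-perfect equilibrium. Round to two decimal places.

The follower Helios best-responds to any q_I: π_H = (195 - Q)q_H - 64q_H.
Follower FOC: 131 - q_I - 2q_H = 0, so q_H(q_I) = (131 - q_I)/2.
The leader anticipates this reaction. Substituting into P = 195 - Q gives P = 259/2 - (1/2)q_I, so π_I = (259/2 - (1/2)q_I)q_I - 63q_I.
The leader's first-order condition 133/2 - q_I = 0 yields q_I = 133/2.
Then q_H = (131 - 133/2)/2 = 129/4.

32.25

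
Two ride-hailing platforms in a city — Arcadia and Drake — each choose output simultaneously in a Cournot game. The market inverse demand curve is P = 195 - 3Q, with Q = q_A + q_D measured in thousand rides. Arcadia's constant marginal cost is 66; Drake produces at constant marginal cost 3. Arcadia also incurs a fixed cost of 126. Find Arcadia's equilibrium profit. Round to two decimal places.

35.33

Arcadia's profit: π_A = (195 - 3Q)q_A - (66q_A). Setting ∂π_A/∂q_A = 0: 129 - 6q_A - 3(q_D) = 0.
Drake's profit: π_D = (195 - 3Q)q_D - (3q_D). Setting ∂π_D/∂q_D = 0: 192 - 6q_D - 3(q_A) = 0.
So q_A = (129 - 3q_D)/6 and q_D = (192 - 3q_A)/6.
Substituting one into the other gives q_A = 22/3 and q_D = 85/3.
Price P = 195 - 3·(107/3) = 88.
Arcadia's profit: (88 - 66)·(22/3) - 126 = 106/3.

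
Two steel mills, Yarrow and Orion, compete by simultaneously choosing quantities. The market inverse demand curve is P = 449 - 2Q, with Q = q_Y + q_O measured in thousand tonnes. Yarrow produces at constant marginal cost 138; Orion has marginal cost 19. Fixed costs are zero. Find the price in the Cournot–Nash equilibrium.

202

Yarrow's profit: π_Y = (449 - 2Q)q_Y - (138q_Y). Setting ∂π_Y/∂q_Y = 0: 311 - 4q_Y - 2(q_O) = 0.
Orion's first-order condition: 430 - 4q_O - 2(q_Y) = 0.
So q_Y = (311 - 2q_O)/4 and q_O = (430 - 2q_Y)/4.
Solving the pair: q_Y = 32, q_O = 183/2.
Total output Q = 247/2, so price P = 449 - 2·(247/2) = 202.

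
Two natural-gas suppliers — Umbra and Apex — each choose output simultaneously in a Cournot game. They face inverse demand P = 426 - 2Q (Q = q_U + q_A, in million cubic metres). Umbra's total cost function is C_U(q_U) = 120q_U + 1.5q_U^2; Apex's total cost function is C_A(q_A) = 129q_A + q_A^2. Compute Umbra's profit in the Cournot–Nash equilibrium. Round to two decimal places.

3738.90

Umbra's profit: π_U = (426 - 2Q)q_U - (120q_U + (3/2)q_U²). Setting ∂π_U/∂q_U = 0: 306 - 7q_U - 2(q_A) = 0.
Apex's profit: π_A = (426 - 2Q)q_A - (129q_A + q_A²). Setting ∂π_A/∂q_A = 0: 297 - 6q_A - 2(q_U) = 0.
So q_U = (306 - 2q_A)/7 and q_A = (297 - 2q_U)/6.
Substituting one into the other gives q_U = 621/19 and q_A = 1467/38.
Price P = 426 - 2·71.2895 = 283.4211.
Umbra's profit: 283.4211·(621/19) - 120·(621/19) - (3/2)(621/19)² = 3738.9017.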